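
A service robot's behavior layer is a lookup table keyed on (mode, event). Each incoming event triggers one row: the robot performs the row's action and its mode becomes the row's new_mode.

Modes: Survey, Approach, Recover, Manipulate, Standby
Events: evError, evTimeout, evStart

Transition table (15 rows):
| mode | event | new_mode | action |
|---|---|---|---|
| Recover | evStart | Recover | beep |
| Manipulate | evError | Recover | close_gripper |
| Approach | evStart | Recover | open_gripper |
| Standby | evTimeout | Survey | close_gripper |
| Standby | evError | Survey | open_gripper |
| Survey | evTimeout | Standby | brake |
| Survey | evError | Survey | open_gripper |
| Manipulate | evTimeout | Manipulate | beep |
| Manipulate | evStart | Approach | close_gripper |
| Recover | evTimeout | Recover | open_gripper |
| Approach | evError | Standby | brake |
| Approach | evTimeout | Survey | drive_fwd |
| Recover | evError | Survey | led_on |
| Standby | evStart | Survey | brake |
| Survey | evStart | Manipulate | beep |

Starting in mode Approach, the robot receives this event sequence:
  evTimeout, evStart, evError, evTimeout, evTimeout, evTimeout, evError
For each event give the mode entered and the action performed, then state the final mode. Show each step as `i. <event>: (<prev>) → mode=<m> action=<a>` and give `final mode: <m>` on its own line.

final mode: Survey

1. evTimeout: (Approach) → mode=Survey action=drive_fwd
2. evStart: (Survey) → mode=Manipulate action=beep
3. evError: (Manipulate) → mode=Recover action=close_gripper
4. evTimeout: (Recover) → mode=Recover action=open_gripper
5. evTimeout: (Recover) → mode=Recover action=open_gripper
6. evTimeout: (Recover) → mode=Recover action=open_gripper
7. evError: (Recover) → mode=Survey action=led_on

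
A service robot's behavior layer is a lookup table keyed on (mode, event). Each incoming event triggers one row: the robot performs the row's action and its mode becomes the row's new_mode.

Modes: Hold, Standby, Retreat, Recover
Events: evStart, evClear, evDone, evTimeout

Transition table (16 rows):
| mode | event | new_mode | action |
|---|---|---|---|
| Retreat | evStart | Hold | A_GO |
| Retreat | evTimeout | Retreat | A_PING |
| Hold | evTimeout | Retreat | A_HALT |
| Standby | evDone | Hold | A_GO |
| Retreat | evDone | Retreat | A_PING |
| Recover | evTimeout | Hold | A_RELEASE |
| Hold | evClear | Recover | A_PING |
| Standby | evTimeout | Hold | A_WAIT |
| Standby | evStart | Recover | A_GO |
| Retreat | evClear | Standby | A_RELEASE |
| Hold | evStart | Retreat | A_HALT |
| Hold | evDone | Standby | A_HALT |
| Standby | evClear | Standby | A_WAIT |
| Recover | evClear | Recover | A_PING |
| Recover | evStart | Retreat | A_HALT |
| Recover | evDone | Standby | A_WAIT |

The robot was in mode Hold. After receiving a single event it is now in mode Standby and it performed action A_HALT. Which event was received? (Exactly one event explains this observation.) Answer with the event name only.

evDone

try evStart: (Hold, evStart) → (Retreat, A_HALT)
try evClear: (Hold, evClear) → (Recover, A_PING)
try evDone: (Hold, evDone) → (Standby, A_HALT)  ← matches
try evTimeout: (Hold, evTimeout) → (Retreat, A_HALT)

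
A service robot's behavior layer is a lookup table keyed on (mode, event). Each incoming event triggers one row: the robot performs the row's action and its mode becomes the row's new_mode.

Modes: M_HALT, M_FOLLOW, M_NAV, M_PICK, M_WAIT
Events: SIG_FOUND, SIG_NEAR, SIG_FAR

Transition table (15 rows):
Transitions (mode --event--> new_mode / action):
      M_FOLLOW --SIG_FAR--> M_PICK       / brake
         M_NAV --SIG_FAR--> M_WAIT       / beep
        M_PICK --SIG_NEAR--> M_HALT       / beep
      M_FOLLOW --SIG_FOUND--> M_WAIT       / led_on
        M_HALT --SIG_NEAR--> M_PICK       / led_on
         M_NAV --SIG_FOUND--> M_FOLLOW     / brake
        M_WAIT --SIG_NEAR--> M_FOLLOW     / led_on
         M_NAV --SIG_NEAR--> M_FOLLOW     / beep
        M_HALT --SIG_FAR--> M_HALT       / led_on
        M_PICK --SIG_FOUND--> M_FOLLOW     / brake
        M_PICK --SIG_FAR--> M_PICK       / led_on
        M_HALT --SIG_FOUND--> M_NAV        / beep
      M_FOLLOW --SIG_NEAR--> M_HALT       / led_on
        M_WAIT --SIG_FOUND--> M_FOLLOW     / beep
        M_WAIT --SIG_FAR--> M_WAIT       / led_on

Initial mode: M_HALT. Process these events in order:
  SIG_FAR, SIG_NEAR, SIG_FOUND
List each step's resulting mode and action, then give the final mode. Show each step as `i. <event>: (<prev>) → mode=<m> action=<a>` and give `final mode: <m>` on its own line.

final mode: M_FOLLOW

1. SIG_FAR: (M_HALT) → mode=M_HALT action=led_on
2. SIG_NEAR: (M_HALT) → mode=M_PICK action=led_on
3. SIG_FOUND: (M_PICK) → mode=M_FOLLOW action=brake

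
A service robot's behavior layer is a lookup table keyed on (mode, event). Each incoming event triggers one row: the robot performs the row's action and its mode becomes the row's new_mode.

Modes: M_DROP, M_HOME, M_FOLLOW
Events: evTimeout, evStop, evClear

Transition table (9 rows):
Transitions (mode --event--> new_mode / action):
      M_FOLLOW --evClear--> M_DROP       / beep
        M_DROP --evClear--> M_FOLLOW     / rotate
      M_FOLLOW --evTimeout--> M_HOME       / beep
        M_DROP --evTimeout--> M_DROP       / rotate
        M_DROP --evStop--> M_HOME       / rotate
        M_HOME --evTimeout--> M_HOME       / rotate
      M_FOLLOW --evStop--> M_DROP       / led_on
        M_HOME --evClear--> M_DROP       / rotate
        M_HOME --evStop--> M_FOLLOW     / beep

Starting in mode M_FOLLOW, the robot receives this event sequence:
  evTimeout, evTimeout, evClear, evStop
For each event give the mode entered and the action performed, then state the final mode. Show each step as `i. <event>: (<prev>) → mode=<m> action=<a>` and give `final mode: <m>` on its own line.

1. evTimeout: (M_FOLLOW) → mode=M_HOME action=beep
2. evTimeout: (M_HOME) → mode=M_HOME action=rotate
3. evClear: (M_HOME) → mode=M_DROP action=rotate
4. evStop: (M_DROP) → mode=M_HOME action=rotate

final mode: M_HOME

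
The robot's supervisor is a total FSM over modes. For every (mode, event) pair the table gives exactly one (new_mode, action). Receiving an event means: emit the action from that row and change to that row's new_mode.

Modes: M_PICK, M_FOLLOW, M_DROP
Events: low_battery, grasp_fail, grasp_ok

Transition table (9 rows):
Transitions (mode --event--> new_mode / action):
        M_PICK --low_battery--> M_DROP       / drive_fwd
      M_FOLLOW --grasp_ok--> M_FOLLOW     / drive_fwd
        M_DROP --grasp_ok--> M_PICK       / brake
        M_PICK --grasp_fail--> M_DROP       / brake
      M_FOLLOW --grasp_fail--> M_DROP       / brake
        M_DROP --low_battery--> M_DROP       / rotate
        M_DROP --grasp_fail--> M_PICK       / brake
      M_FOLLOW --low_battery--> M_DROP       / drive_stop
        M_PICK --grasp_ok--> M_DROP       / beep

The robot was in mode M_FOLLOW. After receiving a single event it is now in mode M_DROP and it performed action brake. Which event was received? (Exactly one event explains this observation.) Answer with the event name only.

try low_battery: (M_FOLLOW, low_battery) → (M_DROP, drive_stop)
try grasp_fail: (M_FOLLOW, grasp_fail) → (M_DROP, brake)  ← matches
try grasp_ok: (M_FOLLOW, grasp_ok) → (M_FOLLOW, drive_fwd)

grasp_fail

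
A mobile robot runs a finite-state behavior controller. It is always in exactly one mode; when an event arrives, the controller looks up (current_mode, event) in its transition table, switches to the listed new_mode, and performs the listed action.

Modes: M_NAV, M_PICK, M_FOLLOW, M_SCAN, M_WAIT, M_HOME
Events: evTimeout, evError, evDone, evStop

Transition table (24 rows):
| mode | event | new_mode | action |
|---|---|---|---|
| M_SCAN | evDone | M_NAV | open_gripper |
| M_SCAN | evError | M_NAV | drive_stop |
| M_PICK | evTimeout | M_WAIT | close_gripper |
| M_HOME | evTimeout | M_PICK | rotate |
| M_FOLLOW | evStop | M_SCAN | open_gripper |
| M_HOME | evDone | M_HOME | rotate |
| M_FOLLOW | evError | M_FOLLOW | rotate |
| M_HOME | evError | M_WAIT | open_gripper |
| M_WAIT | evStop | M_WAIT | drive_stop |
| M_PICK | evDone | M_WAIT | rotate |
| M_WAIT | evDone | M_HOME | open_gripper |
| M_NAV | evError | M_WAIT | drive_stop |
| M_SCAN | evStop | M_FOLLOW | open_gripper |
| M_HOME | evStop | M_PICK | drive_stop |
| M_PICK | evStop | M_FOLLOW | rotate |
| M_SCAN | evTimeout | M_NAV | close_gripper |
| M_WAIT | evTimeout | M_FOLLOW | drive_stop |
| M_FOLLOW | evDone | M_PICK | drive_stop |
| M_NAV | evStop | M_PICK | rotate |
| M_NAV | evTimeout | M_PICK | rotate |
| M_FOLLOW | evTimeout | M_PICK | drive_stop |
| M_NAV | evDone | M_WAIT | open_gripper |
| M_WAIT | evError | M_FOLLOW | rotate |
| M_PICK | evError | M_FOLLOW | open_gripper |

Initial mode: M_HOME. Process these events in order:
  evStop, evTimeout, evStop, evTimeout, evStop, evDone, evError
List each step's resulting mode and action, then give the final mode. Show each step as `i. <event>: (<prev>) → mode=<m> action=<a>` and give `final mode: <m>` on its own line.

1. evStop: (M_HOME) → mode=M_PICK action=drive_stop
2. evTimeout: (M_PICK) → mode=M_WAIT action=close_gripper
3. evStop: (M_WAIT) → mode=M_WAIT action=drive_stop
4. evTimeout: (M_WAIT) → mode=M_FOLLOW action=drive_stop
5. evStop: (M_FOLLOW) → mode=M_SCAN action=open_gripper
6. evDone: (M_SCAN) → mode=M_NAV action=open_gripper
7. evError: (M_NAV) → mode=M_WAIT action=drive_stop

final mode: M_WAIT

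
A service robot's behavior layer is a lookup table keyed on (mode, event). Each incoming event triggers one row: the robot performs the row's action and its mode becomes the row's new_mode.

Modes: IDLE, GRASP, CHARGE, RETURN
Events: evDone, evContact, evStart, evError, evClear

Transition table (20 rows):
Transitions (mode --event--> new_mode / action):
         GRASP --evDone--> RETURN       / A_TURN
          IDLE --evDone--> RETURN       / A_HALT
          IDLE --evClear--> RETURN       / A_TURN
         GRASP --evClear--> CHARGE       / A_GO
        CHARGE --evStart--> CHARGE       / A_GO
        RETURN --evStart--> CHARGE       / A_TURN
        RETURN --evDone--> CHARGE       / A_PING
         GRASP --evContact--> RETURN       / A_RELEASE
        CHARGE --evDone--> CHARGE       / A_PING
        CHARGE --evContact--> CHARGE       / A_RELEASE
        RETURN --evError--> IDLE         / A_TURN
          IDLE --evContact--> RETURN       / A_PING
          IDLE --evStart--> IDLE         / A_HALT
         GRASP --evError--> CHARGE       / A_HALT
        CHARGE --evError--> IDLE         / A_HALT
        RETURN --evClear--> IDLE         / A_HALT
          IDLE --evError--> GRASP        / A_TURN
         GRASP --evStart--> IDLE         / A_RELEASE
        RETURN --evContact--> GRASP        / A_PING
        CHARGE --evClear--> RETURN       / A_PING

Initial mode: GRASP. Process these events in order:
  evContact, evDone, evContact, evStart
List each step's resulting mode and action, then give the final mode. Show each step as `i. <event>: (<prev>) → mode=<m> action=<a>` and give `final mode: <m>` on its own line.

1. evContact: (GRASP) → mode=RETURN action=A_RELEASE
2. evDone: (RETURN) → mode=CHARGE action=A_PING
3. evContact: (CHARGE) → mode=CHARGE action=A_RELEASE
4. evStart: (CHARGE) → mode=CHARGE action=A_GO

final mode: CHARGE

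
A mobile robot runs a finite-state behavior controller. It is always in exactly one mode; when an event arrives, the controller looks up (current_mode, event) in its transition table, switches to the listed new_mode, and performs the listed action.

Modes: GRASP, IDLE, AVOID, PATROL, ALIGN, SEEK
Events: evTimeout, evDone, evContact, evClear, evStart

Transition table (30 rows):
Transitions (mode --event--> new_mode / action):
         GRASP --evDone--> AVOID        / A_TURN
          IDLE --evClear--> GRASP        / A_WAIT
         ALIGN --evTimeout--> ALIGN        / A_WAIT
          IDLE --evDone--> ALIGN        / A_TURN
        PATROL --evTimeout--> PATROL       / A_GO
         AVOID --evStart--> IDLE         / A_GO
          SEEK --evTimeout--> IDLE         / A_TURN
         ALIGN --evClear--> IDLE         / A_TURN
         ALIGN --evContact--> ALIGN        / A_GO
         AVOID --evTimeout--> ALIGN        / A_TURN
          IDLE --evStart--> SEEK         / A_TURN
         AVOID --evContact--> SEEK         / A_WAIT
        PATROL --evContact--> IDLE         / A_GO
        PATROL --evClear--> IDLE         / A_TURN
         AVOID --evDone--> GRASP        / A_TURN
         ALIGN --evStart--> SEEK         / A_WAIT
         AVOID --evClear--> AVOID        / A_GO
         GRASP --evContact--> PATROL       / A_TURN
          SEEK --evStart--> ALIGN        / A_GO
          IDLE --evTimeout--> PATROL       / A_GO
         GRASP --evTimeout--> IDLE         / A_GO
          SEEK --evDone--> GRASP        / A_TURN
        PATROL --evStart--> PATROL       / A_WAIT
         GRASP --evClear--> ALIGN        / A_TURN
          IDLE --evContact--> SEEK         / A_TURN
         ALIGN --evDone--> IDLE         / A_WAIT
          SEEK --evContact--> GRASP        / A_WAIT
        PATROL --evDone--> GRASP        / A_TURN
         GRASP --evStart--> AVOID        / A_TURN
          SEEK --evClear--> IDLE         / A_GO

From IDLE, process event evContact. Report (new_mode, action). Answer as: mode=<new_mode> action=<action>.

current mode = IDLE; filter table to that mode:
  (IDLE, evClear) → (GRASP, A_WAIT)
  (IDLE, evDone) → (ALIGN, A_TURN)
  (IDLE, evStart) → (SEEK, A_TURN)
  (IDLE, evTimeout) → (PATROL, A_GO)
  (IDLE, evContact) → (SEEK, A_TURN)  ← event matches
event = evContact selects (SEEK, A_TURN)

mode=SEEK action=A_TURN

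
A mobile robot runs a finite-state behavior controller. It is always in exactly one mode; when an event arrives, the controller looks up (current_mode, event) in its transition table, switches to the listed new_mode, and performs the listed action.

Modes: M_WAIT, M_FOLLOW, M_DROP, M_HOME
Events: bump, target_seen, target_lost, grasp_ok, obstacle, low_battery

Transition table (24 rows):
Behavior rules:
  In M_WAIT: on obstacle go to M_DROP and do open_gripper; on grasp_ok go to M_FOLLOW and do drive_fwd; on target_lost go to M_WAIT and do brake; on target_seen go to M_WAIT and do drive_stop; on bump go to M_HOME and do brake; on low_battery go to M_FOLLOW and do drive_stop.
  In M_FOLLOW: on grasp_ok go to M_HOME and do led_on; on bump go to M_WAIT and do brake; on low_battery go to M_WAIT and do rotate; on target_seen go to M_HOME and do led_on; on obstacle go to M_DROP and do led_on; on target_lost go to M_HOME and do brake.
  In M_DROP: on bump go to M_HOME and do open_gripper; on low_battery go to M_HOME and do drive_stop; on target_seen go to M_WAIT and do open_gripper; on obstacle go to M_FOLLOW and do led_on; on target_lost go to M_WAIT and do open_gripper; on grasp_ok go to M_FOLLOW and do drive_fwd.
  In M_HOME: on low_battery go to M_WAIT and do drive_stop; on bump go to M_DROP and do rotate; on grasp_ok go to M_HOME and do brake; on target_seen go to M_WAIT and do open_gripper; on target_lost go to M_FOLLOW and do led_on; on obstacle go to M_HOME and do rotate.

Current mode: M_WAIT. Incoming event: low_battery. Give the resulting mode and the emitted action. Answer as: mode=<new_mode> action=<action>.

mode=M_FOLLOW action=drive_stop

current mode = M_WAIT; filter table to that mode:
  (M_WAIT, obstacle) → (M_DROP, open_gripper)
  (M_WAIT, grasp_ok) → (M_FOLLOW, drive_fwd)
  (M_WAIT, target_lost) → (M_WAIT, brake)
  (M_WAIT, target_seen) → (M_WAIT, drive_stop)
  (M_WAIT, bump) → (M_HOME, brake)
  (M_WAIT, low_battery) → (M_FOLLOW, drive_stop)  ← event matches
event = low_battery selects (M_FOLLOW, drive_stop)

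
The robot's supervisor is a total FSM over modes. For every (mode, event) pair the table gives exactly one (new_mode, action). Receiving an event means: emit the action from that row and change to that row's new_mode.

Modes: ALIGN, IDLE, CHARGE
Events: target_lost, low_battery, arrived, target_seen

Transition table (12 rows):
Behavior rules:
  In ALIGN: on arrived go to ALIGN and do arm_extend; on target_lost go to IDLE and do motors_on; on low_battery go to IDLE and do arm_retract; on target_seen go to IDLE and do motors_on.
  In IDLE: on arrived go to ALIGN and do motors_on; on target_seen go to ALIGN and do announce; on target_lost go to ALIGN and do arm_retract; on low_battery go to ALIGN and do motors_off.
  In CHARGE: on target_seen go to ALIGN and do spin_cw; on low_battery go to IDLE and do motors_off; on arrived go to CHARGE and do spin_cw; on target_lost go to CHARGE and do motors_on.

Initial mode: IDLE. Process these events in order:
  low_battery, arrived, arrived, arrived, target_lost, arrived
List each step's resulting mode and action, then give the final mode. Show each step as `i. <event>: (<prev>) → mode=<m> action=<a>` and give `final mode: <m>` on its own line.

1. low_battery: (IDLE) → mode=ALIGN action=motors_off
2. arrived: (ALIGN) → mode=ALIGN action=arm_extend
3. arrived: (ALIGN) → mode=ALIGN action=arm_extend
4. arrived: (ALIGN) → mode=ALIGN action=arm_extend
5. target_lost: (ALIGN) → mode=IDLE action=motors_on
6. arrived: (IDLE) → mode=ALIGN action=motors_on

final mode: ALIGN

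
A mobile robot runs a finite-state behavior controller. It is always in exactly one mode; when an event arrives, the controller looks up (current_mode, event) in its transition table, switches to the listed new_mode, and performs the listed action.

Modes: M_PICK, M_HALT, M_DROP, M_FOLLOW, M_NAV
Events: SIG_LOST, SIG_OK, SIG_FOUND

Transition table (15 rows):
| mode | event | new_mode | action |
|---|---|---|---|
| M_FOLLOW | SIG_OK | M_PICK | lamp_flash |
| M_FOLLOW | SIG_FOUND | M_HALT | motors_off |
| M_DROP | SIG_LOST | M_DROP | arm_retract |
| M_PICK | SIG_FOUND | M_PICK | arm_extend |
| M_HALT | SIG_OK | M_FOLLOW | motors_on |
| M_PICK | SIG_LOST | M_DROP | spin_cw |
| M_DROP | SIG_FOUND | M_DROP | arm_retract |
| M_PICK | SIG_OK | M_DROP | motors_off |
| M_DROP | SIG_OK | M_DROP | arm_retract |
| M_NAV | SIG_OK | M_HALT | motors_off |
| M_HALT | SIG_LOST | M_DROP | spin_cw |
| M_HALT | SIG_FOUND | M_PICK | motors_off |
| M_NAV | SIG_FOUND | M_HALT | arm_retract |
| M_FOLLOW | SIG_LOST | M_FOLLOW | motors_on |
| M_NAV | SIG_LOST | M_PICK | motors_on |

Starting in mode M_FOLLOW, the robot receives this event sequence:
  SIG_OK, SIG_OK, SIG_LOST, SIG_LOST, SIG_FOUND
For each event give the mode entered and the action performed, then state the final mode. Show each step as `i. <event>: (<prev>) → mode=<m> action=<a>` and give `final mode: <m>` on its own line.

1. SIG_OK: (M_FOLLOW) → mode=M_PICK action=lamp_flash
2. SIG_OK: (M_PICK) → mode=M_DROP action=motors_off
3. SIG_LOST: (M_DROP) → mode=M_DROP action=arm_retract
4. SIG_LOST: (M_DROP) → mode=M_DROP action=arm_retract
5. SIG_FOUND: (M_DROP) → mode=M_DROP action=arm_retract

final mode: M_DROP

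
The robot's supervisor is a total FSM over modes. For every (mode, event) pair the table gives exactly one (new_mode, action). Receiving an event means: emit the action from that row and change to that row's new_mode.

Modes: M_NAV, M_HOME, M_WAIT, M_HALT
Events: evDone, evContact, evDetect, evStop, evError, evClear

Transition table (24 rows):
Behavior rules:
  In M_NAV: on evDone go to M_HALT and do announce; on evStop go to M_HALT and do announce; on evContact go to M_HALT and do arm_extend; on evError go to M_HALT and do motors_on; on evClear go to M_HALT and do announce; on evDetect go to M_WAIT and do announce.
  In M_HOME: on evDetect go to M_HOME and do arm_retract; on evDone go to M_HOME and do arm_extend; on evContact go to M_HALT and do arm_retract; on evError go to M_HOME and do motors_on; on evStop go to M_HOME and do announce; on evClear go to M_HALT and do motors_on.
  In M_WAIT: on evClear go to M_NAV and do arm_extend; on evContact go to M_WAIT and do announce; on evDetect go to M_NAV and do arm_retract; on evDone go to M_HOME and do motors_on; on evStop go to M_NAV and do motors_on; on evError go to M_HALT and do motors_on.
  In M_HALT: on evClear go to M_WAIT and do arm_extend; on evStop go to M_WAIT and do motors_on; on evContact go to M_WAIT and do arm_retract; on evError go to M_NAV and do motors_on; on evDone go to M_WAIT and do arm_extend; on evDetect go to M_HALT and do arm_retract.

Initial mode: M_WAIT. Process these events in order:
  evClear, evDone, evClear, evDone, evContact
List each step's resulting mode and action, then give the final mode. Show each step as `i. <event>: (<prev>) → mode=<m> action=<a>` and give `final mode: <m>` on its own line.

1. evClear: (M_WAIT) → mode=M_NAV action=arm_extend
2. evDone: (M_NAV) → mode=M_HALT action=announce
3. evClear: (M_HALT) → mode=M_WAIT action=arm_extend
4. evDone: (M_WAIT) → mode=M_HOME action=motors_on
5. evContact: (M_HOME) → mode=M_HALT action=arm_retract

final mode: M_HALT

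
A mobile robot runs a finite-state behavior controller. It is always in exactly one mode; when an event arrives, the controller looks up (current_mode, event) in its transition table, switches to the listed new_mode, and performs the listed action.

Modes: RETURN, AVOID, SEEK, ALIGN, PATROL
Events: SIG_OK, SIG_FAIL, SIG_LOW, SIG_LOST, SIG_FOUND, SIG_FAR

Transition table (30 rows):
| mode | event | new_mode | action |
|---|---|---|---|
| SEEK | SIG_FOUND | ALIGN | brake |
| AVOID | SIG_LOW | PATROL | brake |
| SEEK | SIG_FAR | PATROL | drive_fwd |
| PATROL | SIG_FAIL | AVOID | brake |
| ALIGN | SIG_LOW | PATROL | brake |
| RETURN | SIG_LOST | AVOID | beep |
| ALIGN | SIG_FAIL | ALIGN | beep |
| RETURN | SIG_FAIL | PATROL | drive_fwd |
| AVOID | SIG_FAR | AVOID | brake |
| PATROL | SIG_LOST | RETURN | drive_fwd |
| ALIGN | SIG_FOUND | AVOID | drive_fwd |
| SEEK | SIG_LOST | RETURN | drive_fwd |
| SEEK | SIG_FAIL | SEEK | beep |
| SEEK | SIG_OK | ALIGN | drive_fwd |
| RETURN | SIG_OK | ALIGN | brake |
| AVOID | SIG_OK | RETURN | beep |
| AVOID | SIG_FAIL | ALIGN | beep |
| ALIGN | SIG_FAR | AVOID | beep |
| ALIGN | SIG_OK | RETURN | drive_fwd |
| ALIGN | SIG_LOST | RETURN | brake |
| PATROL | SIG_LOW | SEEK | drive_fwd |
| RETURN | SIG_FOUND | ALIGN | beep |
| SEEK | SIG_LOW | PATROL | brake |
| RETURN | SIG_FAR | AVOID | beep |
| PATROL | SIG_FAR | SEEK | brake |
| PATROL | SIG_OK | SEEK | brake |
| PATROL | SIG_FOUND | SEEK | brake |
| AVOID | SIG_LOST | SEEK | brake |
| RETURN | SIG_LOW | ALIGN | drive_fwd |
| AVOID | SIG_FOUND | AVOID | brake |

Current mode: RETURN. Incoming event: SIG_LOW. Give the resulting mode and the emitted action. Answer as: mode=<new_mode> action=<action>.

mode=ALIGN action=drive_fwd

current mode = RETURN; filter table to that mode:
  (RETURN, SIG_LOST) → (AVOID, beep)
  (RETURN, SIG_FAIL) → (PATROL, drive_fwd)
  (RETURN, SIG_OK) → (ALIGN, brake)
  (RETURN, SIG_FOUND) → (ALIGN, beep)
  (RETURN, SIG_FAR) → (AVOID, beep)
  (RETURN, SIG_LOW) → (ALIGN, drive_fwd)  ← event matches
event = SIG_LOW selects (ALIGN, drive_fwd)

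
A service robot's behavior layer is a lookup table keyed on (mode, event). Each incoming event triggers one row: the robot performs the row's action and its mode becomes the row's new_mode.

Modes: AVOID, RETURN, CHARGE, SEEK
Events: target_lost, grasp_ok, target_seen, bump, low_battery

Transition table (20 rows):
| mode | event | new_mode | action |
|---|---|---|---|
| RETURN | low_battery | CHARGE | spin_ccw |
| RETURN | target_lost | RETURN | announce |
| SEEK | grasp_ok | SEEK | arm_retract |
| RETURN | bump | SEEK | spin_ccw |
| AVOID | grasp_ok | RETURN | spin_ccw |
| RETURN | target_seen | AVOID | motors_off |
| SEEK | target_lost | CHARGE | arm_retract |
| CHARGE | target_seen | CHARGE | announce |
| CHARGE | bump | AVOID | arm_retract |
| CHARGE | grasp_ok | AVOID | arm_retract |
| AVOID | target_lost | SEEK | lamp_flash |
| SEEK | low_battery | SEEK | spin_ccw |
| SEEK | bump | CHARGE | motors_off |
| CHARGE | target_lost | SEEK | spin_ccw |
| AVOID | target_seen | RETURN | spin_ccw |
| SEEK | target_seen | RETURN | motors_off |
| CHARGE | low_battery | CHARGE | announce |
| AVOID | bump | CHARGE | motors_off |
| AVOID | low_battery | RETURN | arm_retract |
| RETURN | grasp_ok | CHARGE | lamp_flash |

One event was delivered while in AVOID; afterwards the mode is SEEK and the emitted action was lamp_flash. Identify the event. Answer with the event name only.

target_lost

try target_lost: (AVOID, target_lost) → (SEEK, lamp_flash)  ← matches
try grasp_ok: (AVOID, grasp_ok) → (RETURN, spin_ccw)
try target_seen: (AVOID, target_seen) → (RETURN, spin_ccw)
try bump: (AVOID, bump) → (CHARGE, motors_off)
try low_battery: (AVOID, low_battery) → (RETURN, arm_retract)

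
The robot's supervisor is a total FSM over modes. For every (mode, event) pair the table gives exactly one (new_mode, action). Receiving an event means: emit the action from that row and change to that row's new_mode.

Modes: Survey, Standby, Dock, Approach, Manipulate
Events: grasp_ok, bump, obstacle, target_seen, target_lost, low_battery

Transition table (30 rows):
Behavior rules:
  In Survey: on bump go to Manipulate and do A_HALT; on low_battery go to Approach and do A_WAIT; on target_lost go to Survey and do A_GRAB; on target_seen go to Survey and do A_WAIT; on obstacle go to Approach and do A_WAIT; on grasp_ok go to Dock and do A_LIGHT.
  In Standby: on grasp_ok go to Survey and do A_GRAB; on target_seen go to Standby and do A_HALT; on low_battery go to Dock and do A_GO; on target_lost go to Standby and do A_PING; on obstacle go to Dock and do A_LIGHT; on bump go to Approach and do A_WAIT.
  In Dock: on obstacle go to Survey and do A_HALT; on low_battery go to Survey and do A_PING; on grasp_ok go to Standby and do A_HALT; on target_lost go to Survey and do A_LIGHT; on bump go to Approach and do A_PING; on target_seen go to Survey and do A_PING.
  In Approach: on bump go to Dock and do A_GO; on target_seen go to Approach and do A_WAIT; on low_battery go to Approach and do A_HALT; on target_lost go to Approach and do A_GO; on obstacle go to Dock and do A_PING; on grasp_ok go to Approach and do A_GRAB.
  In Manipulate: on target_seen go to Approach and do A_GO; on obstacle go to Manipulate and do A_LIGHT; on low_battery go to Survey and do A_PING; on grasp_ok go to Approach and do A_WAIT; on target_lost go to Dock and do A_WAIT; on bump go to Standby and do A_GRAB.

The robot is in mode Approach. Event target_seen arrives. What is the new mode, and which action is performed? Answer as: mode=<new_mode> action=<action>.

mode=Approach action=A_WAIT

current mode = Approach; filter table to that mode:
  (Approach, bump) → (Dock, A_GO)
  (Approach, target_seen) → (Approach, A_WAIT)  ← event matches
  (Approach, low_battery) → (Approach, A_HALT)
  (Approach, target_lost) → (Approach, A_GO)
  (Approach, obstacle) → (Dock, A_PING)
  (Approach, grasp_ok) → (Approach, A_GRAB)
event = target_seen selects (Approach, A_WAIT)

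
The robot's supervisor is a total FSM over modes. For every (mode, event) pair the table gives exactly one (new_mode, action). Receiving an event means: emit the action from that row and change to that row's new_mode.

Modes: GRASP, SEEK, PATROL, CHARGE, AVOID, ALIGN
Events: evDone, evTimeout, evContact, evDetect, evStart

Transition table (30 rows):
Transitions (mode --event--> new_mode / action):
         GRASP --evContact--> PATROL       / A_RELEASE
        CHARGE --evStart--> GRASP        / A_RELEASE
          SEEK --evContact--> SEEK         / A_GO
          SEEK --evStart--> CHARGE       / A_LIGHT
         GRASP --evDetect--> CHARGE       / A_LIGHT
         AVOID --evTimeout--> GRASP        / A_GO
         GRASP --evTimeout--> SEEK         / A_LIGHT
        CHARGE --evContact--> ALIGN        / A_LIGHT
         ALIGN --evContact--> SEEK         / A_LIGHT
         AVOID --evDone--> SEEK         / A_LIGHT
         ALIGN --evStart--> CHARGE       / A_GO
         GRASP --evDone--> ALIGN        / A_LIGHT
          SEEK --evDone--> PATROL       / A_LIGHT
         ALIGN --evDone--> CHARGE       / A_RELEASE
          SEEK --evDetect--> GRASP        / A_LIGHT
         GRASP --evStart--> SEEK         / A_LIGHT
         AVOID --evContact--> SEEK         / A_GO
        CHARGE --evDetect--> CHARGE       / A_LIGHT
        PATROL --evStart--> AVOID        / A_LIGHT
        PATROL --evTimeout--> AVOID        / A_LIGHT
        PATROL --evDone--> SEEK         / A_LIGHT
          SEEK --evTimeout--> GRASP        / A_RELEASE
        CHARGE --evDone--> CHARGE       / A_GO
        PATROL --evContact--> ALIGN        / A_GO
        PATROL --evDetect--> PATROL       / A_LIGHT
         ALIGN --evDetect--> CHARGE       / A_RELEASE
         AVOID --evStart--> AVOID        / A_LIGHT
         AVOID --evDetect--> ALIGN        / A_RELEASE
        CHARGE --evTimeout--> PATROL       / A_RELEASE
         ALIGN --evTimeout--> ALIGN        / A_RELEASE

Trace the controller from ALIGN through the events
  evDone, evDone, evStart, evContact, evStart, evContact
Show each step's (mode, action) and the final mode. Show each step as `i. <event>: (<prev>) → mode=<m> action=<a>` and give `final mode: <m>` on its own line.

1. evDone: (ALIGN) → mode=CHARGE action=A_RELEASE
2. evDone: (CHARGE) → mode=CHARGE action=A_GO
3. evStart: (CHARGE) → mode=GRASP action=A_RELEASE
4. evContact: (GRASP) → mode=PATROL action=A_RELEASE
5. evStart: (PATROL) → mode=AVOID action=A_LIGHT
6. evContact: (AVOID) → mode=SEEK action=A_GO

final mode: SEEK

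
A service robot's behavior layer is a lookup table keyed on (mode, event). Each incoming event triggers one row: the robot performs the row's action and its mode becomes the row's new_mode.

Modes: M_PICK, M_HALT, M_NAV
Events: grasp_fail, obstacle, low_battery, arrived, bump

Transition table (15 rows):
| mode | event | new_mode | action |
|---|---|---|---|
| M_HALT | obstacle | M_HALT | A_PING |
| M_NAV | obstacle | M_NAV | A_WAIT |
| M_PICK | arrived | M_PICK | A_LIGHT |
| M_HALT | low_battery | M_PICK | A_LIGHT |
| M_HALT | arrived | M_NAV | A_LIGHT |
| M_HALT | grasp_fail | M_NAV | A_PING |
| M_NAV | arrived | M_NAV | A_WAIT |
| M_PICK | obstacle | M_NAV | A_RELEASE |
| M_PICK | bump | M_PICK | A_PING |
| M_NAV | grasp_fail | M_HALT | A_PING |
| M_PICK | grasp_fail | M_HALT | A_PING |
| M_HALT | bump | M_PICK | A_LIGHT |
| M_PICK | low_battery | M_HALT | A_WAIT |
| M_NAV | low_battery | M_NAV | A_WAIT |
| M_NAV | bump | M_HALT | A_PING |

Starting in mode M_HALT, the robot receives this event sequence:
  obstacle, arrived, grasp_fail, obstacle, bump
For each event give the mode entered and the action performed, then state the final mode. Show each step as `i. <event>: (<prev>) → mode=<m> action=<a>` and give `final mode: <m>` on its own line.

final mode: M_PICK

1. obstacle: (M_HALT) → mode=M_HALT action=A_PING
2. arrived: (M_HALT) → mode=M_NAV action=A_LIGHT
3. grasp_fail: (M_NAV) → mode=M_HALT action=A_PING
4. obstacle: (M_HALT) → mode=M_HALT action=A_PING
5. bump: (M_HALT) → mode=M_PICK action=A_LIGHT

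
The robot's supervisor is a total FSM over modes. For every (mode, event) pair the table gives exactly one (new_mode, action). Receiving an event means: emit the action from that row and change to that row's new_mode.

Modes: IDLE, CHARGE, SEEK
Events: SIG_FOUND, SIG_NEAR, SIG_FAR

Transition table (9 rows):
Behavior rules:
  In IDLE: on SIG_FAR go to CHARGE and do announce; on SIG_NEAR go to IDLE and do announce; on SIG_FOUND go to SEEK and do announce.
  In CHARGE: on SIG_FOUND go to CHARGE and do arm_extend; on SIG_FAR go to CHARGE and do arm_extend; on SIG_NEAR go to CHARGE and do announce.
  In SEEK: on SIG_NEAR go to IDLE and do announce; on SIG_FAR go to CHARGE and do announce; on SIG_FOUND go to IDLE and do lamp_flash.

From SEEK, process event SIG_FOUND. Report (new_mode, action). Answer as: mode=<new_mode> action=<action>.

current mode = SEEK; filter table to that mode:
  (SEEK, SIG_NEAR) → (IDLE, announce)
  (SEEK, SIG_FAR) → (CHARGE, announce)
  (SEEK, SIG_FOUND) → (IDLE, lamp_flash)  ← event matches
event = SIG_FOUND selects (IDLE, lamp_flash)

mode=IDLE action=lamp_flash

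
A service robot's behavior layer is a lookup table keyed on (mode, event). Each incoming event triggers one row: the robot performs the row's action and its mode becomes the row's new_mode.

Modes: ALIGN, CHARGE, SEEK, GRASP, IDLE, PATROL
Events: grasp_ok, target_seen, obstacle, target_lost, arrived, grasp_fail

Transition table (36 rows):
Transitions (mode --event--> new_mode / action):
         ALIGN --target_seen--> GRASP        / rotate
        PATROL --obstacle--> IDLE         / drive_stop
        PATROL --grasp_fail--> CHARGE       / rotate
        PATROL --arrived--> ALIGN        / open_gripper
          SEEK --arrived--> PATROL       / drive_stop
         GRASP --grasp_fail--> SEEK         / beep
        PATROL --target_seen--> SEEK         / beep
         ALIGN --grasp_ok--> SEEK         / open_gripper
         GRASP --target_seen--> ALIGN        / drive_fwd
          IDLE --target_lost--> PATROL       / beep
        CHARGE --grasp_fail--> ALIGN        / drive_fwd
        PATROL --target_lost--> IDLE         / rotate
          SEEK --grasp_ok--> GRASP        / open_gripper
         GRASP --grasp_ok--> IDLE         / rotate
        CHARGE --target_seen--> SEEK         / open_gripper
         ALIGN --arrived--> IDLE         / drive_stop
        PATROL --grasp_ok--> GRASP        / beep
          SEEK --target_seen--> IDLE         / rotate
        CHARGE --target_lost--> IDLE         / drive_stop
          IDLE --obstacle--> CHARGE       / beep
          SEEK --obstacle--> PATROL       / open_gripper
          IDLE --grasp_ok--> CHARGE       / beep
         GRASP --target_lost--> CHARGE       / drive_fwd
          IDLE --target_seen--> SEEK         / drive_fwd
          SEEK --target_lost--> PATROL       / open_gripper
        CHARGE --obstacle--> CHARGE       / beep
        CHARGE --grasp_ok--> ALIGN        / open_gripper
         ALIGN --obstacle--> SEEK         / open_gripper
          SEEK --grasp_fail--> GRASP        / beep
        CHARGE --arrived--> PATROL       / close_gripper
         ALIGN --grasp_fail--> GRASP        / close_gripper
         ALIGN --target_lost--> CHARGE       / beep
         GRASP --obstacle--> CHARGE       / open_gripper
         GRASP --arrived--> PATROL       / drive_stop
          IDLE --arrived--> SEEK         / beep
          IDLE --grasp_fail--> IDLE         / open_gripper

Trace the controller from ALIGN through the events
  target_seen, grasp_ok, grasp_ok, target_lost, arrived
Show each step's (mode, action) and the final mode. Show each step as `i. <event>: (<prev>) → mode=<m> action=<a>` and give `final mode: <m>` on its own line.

1. target_seen: (ALIGN) → mode=GRASP action=rotate
2. grasp_ok: (GRASP) → mode=IDLE action=rotate
3. grasp_ok: (IDLE) → mode=CHARGE action=beep
4. target_lost: (CHARGE) → mode=IDLE action=drive_stop
5. arrived: (IDLE) → mode=SEEK action=beep

final mode: SEEK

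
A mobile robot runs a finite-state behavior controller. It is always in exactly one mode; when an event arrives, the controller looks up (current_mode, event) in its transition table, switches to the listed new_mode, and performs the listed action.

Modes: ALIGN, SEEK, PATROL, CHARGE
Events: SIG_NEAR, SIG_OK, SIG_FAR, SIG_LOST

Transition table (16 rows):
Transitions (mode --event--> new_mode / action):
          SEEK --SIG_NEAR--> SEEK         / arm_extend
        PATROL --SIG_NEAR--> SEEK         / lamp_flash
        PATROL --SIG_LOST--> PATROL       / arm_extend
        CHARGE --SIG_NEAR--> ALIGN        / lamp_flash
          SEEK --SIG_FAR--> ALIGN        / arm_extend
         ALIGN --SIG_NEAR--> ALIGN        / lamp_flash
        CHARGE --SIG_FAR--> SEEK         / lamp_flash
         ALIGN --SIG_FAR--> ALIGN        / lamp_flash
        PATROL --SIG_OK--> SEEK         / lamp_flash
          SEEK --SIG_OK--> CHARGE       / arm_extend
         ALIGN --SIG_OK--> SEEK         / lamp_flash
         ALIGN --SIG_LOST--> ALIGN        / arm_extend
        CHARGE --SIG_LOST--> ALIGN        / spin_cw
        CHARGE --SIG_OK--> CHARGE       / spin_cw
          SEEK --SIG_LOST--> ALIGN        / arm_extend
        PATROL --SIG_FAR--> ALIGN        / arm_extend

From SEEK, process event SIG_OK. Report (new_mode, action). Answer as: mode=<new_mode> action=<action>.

mode=CHARGE action=arm_extend

current mode = SEEK; filter table to that mode:
  (SEEK, SIG_NEAR) → (SEEK, arm_extend)
  (SEEK, SIG_FAR) → (ALIGN, arm_extend)
  (SEEK, SIG_OK) → (CHARGE, arm_extend)  ← event matches
  (SEEK, SIG_LOST) → (ALIGN, arm_extend)
event = SIG_OK selects (CHARGE, arm_extend)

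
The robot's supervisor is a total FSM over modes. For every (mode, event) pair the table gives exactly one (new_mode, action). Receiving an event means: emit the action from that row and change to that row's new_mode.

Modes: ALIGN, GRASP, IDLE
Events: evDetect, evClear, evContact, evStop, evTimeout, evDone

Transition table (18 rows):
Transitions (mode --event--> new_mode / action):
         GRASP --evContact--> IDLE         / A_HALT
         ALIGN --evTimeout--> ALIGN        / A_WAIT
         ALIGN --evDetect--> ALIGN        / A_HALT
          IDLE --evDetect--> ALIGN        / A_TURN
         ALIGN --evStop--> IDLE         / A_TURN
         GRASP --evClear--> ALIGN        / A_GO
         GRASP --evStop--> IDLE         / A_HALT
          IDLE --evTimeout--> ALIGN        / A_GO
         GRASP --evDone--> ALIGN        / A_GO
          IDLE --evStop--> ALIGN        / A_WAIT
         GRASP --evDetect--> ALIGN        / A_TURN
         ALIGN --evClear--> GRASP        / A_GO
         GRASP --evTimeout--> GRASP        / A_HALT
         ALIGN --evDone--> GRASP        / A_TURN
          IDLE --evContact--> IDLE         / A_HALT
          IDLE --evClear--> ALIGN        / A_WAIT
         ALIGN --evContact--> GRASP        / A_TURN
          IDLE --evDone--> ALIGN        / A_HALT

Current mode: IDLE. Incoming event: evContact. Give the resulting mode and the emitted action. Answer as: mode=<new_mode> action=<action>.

current mode = IDLE; filter table to that mode:
  (IDLE, evDetect) → (ALIGN, A_TURN)
  (IDLE, evTimeout) → (ALIGN, A_GO)
  (IDLE, evStop) → (ALIGN, A_WAIT)
  (IDLE, evContact) → (IDLE, A_HALT)  ← event matches
  (IDLE, evClear) → (ALIGN, A_WAIT)
  (IDLE, evDone) → (ALIGN, A_HALT)
event = evContact selects (IDLE, A_HALT)

mode=IDLE action=A_HALT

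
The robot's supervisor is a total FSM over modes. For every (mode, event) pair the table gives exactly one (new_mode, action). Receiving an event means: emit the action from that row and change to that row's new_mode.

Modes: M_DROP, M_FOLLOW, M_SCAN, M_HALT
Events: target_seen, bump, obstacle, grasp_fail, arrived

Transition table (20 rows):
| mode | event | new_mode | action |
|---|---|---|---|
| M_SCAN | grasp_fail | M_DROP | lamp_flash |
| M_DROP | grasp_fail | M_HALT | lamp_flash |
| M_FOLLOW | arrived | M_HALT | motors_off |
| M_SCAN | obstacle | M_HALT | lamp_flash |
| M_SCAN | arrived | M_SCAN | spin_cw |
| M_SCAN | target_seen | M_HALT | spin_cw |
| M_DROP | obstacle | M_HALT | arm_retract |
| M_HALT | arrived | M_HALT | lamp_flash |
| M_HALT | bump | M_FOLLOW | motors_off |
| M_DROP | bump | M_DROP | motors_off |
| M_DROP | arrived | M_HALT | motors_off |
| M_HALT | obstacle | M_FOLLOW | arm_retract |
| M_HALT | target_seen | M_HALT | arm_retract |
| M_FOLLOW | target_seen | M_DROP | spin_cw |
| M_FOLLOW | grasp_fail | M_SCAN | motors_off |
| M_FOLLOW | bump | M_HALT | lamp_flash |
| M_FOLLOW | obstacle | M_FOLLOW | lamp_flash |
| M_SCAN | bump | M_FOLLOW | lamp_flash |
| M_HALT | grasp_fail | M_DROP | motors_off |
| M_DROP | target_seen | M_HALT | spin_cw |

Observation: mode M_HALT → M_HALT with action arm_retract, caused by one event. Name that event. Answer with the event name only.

try target_seen: (M_HALT, target_seen) → (M_HALT, arm_retract)  ← matches
try bump: (M_HALT, bump) → (M_FOLLOW, motors_off)
try obstacle: (M_HALT, obstacle) → (M_FOLLOW, arm_retract)
try grasp_fail: (M_HALT, grasp_fail) → (M_DROP, motors_off)
try arrived: (M_HALT, arrived) → (M_HALT, lamp_flash)

target_seen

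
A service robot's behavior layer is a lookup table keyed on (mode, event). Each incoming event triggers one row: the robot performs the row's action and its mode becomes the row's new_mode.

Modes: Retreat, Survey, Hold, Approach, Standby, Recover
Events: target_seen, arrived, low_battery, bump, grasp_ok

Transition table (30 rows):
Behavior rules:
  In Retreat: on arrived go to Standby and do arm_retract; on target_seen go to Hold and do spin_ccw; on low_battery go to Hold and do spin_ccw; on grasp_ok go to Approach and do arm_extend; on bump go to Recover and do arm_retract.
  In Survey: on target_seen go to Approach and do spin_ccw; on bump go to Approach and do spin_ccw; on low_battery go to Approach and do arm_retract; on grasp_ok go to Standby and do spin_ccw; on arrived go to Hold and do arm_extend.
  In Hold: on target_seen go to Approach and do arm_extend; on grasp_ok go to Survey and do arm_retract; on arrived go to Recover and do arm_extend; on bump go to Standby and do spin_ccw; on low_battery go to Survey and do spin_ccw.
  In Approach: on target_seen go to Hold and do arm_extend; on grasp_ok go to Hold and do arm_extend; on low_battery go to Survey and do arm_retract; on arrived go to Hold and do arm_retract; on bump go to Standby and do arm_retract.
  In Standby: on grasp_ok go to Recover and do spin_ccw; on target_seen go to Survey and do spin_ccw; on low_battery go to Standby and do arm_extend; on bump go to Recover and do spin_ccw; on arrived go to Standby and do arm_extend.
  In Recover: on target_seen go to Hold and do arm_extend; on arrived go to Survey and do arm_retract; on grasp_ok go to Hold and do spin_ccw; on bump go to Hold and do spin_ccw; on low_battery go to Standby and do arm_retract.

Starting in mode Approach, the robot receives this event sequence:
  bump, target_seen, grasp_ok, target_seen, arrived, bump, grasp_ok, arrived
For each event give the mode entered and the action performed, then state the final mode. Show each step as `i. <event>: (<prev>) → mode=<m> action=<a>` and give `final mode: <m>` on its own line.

final mode: Survey

1. bump: (Approach) → mode=Standby action=arm_retract
2. target_seen: (Standby) → mode=Survey action=spin_ccw
3. grasp_ok: (Survey) → mode=Standby action=spin_ccw
4. target_seen: (Standby) → mode=Survey action=spin_ccw
5. arrived: (Survey) → mode=Hold action=arm_extend
6. bump: (Hold) → mode=Standby action=spin_ccw
7. grasp_ok: (Standby) → mode=Recover action=spin_ccw
8. arrived: (Recover) → mode=Survey action=arm_retract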